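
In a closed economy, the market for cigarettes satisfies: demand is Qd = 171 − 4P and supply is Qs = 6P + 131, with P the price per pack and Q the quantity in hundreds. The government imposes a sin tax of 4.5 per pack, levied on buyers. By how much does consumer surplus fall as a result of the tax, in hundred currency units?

Without the tax, 171 − 4P = 6P + 131 gives 10P = 40, so P* = 4 and Q* = 155.
With the tax collected from buyers, demand (in seller-price terms) shifts: Qd = 171 − 4(P + 4.5).
Solving gives Q = 144.2 with buyers paying 6.7 and sellers receiving 2.2 (the 4.5 wedge).
ΔCS is the trapezoid between Q = 144.2 and Q = 155 of height 2.7: ½ · (155 + 144.2) · 2.7 = 403.92.

Consumer surplus falls by 403.92 hundred.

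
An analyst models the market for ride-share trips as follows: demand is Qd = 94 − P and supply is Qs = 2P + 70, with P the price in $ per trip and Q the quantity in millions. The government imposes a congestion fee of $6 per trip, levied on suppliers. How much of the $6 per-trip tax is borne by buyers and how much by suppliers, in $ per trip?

Buyers bear $4 per trip; suppliers bear $2 per trip.

Before the tax: set 94 − P = 2P + 70 → P* = $8, Q* = 86.
With the tax collected from suppliers, supply shifts: Qs = 2(P − 6) + 70.
Solving gives Q = 82 with buyers paying $12 and suppliers receiving $6 (the $6 wedge).
Burden on buyers: $4; on suppliers: $2. (They sum to $6.)
The less price-elastic side of the market bears the larger share of a per-unit tax.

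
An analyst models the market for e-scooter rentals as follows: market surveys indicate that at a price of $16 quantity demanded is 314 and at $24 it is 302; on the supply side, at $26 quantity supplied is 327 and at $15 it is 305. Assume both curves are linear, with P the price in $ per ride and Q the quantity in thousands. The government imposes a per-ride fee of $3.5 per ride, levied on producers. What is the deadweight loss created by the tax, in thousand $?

Demand slope: (302 − 314)/(24 − 16) = -1.5, so Qd = 338 − 1.5P.
Supply slope: (305 − 327)/(15 − 26) = 2, so Qs = 2P + 275.
Before the tax: set 338 − 1.5P = 2P + 275 → P* = $18, Q* = 311.
With the tax collected from producers, supply shifts: Qs = 2(P − 3.5) + 275.
New equilibrium: consumers pay $20, producers receive $16.5, Q = 308. (Wedge: Pb − Ps = 3.5.)
Quantity falls by |ΔQ| = |311 − 308| = 3.
DWL = ½ · t · |ΔQ| = ½ · 3.5 · 3 = $5.25.

Deadweight loss = $5.25 thousand.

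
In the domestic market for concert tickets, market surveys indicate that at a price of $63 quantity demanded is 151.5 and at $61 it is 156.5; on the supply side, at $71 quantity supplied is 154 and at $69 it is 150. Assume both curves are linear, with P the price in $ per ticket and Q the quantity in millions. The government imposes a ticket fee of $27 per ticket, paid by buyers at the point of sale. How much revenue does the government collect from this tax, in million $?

Demand slope: (156.5 − 151.5)/(61 − 63) = -2.5, so Qd = 309 − 2.5P.
Supply slope: (150 − 154)/(69 − 71) = 2, so Qs = 2P + 12.
Before the tax: set 309 − 2.5P = 2P + 12 → P* = $66, Q* = 144.
With the tax collected from buyers, demand (in seller-price terms) shifts: Qd = 309 − 2.5(P + 27).
New equilibrium: buyers pay $78, sellers receive $51, Q = 114. (Wedge: Pb − Ps = 27.)
Revenue = t · Q = 27 · 114 = $3078.

Tax revenue = $3078 million.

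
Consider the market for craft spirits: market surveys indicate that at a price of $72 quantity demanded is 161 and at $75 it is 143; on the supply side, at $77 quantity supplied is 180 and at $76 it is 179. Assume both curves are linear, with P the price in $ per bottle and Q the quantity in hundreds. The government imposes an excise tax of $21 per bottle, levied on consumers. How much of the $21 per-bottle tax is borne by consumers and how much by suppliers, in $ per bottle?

Consumers bear $3 per bottle; suppliers bear $18 per bottle.

Demand slope: (143 − 161)/(75 − 72) = -6, so Qd = 593 − 6P.
Supply slope: (179 − 180)/(76 − 77) = 1, so Qs = P + 103.
Without the tax, 593 − 6P = P + 103 gives 7P = 490, so P* = $70 and Q* = 173.
With the tax collected from consumers, demand (in seller-price terms) shifts: Qd = 593 − 6(P + 21).
Solving gives Q = 155 with consumers paying $73 and suppliers receiving $52 (the $21 wedge).
Burden on consumers: $3; on suppliers: $18. (They sum to $21.)
The less price-elastic side of the market bears the larger share of a per-unit tax.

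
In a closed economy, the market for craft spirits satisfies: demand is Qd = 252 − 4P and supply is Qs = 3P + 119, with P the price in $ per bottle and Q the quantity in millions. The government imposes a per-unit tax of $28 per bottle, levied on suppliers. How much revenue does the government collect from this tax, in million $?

Before the tax: set 252 − 4P = 3P + 119 → P* = $19, Q* = 176.
With the tax collected from suppliers, supply shifts: Qs = 3(P − 28) + 119.
Solving gives Q = 128 with consumers paying $31 and suppliers receiving $3 (the $28 wedge).
Revenue = t · Q = 28 · 128 = $3584.

Tax revenue = $3584 million.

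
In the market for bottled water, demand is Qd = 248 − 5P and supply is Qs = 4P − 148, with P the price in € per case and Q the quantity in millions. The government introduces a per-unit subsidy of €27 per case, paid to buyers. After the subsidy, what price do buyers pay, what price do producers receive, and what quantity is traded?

Without the subsidy, 248 − 5P = 4P − 148 gives 9P = 396, so P* = €44 and Q* = 28.
With a per-unit subsidy paid to buyers, each effectively pays P − 27, so demand becomes Qd = 248 − 5(P − 27).
Solving gives Q = 88 with buyers paying €32 and producers receiving €59 (the €27 wedge).

Buyers pay €32; producers receive €59; quantity = 88.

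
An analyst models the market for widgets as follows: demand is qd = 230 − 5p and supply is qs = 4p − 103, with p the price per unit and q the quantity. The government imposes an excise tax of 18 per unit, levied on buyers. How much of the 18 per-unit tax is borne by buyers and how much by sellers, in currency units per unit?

Without the tax, 230 − 5p = 4p − 103 gives 9p = 333, so p* = 37 and q* = 45.
With the tax collected from buyers, demand (in seller-price terms) shifts: qd = 230 − 5(p + 18).
Solving gives q = 5 with buyers paying 45 and sellers receiving 27 (the 18 wedge).
Burden on buyers: 8; on sellers: 10. (They sum to 18.)

Buyers bear 8 per unit; sellers bear 10 per unit.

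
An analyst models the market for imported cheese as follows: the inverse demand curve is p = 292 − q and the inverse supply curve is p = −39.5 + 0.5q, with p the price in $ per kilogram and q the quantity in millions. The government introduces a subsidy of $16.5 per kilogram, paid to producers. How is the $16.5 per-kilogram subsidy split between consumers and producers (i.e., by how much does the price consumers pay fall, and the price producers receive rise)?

Inverting to q(p) form: qd = 292 − p; qs = 2p + 79.
Without the subsidy, 292 − p = 2p + 79 gives 3p = 213, so p* = $71 and q* = 221.
With a per-unit subsidy paid to producers, each receives p + 16.5 per unit sold, so supply becomes qs = 2(p + 16.5) + 79.
New equilibrium: consumers pay $60, producers receive $76.5, q = 232. (Wedge: pb − ps = −16.5.)
Gain to consumers: $11; to producers: $5.5. (They sum to $16.5.)

Consumers gain $11 per kilogram; producers gain $5.5 per kilogram.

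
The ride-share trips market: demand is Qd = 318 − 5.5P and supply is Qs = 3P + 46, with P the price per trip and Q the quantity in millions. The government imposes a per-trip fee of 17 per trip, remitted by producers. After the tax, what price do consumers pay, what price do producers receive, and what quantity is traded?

Consumers pay 38; producers receive 21; quantity = 109.

Without the tax, 318 − 5.5P = 3P + 46 gives 8.5P = 272, so P* = 32 and Q* = 142.
With the tax collected from producers, supply shifts: Qs = 3(P − 17) + 46.
New equilibrium: consumers pay 38, producers receive 21, Q = 109. (Wedge: Pb − Ps = 17.)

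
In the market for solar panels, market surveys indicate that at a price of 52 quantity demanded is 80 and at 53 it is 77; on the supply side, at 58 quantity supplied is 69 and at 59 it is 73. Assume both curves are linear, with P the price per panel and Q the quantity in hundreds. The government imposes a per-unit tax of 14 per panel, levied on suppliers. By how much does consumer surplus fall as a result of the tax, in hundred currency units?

Demand slope: (77 − 80)/(53 − 52) = -3, so Qd = 236 − 3P.
Supply slope: (73 − 69)/(59 − 58) = 4, so Qs = 4P − 163.
Before the tax: set 236 − 3P = 4P − 163 → P* = 57, Q* = 65.
With the tax collected from suppliers, supply shifts: Qs = 4(P − 14) − 163.
Solving gives Q = 41 with buyers paying 65 and suppliers receiving 51 (the 14 wedge).
ΔCS is the trapezoid between Q = 41 and Q = 65 of height 8: ½ · (65 + 41) · 8 = 424.

Consumer surplus falls by 424 hundred.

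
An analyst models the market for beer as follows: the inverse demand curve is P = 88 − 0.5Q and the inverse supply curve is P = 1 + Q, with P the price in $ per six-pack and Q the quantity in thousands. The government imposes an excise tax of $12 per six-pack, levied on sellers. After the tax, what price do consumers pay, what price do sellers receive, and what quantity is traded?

Consumers pay $63; sellers receive $51; quantity = 50.

Inverting to Q(P) form: Qd = 176 − 2P; Qs = P − 1.
Without the tax, 176 − 2P = P − 1 gives 3P = 177, so P* = $59 and Q* = 58.
With the tax collected from sellers, supply shifts: Qs = (P − 12) − 1.
Solving gives Q = 50 with consumers paying $63 and sellers receiving $51 (the $12 wedge).
The less price-elastic side of the market bears the larger share of a per-unit tax.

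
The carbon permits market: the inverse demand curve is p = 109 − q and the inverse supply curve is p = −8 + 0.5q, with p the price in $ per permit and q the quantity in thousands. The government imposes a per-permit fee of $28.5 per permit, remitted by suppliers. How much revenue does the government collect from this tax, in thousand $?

Tax revenue = $1681.5 thousand.

Inverting to q(p) form: qd = 109 − p; qs = 2p + 16.
Without the tax, 109 − p = 2p + 16 gives 3p = 93, so p* = $31 and q* = 78.
With the tax collected from suppliers, supply shifts: qs = 2(p − 28.5) + 16.
New equilibrium: consumers pay $50, suppliers receive $21.5, q = 59. (Wedge: pb − ps = 28.5.)
Revenue = t · Q = 28.5 · 59 = $1681.5.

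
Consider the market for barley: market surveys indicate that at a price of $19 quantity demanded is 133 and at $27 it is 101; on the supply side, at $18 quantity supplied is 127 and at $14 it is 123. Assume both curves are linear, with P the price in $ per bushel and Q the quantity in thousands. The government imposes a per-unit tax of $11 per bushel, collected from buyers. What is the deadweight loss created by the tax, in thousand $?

Demand slope: (101 − 133)/(27 − 19) = -4, so Qd = 209 − 4P.
Supply slope: (123 − 127)/(14 − 18) = 1, so Qs = P + 109.
Before the tax: set 209 − 4P = P + 109 → P* = $20, Q* = 129.
With the tax collected from buyers, demand (in seller-price terms) shifts: Qd = 209 − 4(P + 11).
New equilibrium: buyers pay $22.2, producers receive $11.2, Q = 120.2. (Wedge: Pb − Ps = 11.)
Quantity falls by |ΔQ| = |129 − 120.2| = 8.8.
DWL = ½ · t · |ΔQ| = ½ · 11 · 8.8 = $48.4.

Deadweight loss = $48.4 thousand.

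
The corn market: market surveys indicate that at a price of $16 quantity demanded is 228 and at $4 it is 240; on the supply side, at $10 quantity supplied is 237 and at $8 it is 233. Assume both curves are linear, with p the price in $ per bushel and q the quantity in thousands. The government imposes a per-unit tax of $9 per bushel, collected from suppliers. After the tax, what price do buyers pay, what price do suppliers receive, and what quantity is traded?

Buyers pay $15; suppliers receive $6; quantity = 229.

Demand slope: (240 − 228)/(4 − 16) = -1, so qd = 244 − p.
Supply slope: (233 − 237)/(8 − 10) = 2, so qs = 2p + 217.
Before the tax: set 244 − p = 2p + 217 → p* = $9, q* = 235.
With the tax collected from suppliers, supply shifts: qs = 2(p − 9) + 217.
New equilibrium: buyers pay $15, suppliers receive $6, q = 229. (Wedge: pb − ps = 9.)
The less price-elastic side of the market bears the larger share of a per-unit tax.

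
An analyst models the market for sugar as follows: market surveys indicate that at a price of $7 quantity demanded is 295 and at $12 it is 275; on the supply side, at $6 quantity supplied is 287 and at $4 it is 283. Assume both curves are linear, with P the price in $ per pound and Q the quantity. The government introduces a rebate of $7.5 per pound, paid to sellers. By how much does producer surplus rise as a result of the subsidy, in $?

Demand slope: (275 − 295)/(12 − 7) = -4, so Qd = 323 − 4P.
Supply slope: (283 − 287)/(4 − 6) = 2, so Qs = 2P + 275.
Before the subsidy: set 323 − 4P = 2P + 275 → P* = $8, Q* = 291.
With a per-unit subsidy paid to sellers, each receives P + 7.5 per unit sold, so supply becomes Qs = 2(P + 7.5) + 275.
New equilibrium: consumers pay $5.5, sellers receive $13, Q = 301. (Wedge: Pb − Ps = −7.5.)
ΔPS is the trapezoid between Q = 301 and Q = 291 of height $5: ½ · (291 + 301) · 5 = $1480.

Producer surplus rises by $1480.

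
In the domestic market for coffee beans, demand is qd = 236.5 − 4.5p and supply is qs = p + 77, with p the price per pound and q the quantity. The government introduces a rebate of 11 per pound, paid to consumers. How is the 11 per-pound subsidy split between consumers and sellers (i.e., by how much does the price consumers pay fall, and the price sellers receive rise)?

Consumers gain 2 per pound; sellers gain 9 per pound.

Before the subsidy: set 236.5 − 4.5p = p + 77 → p* = 29, q* = 106.
With a per-unit subsidy paid to consumers, each effectively pays p − 11, so demand becomes qd = 236.5 − 4.5(p − 11).
New equilibrium: consumers pay 27, sellers receive 38, q = 115. (Wedge: pb − ps = −11.)
Gain to consumers: 2; to sellers: 9. (They sum to 11.)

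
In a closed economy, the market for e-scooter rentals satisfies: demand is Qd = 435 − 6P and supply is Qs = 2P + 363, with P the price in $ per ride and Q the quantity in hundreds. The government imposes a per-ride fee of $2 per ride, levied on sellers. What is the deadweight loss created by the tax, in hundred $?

Before the tax: set 435 − 6P = 2P + 363 → P* = $9, Q* = 381.
With the tax collected from sellers, supply shifts: Qs = 2(P − 2) + 363.
Solving gives Q = 378 with consumers paying $9.5 and sellers receiving $7.5 (the $2 wedge).
Quantity falls by |ΔQ| = |381 − 378| = 3.
DWL = ½ · t · |ΔQ| = ½ · 2 · 3 = $3.

Deadweight loss = $3 hundred.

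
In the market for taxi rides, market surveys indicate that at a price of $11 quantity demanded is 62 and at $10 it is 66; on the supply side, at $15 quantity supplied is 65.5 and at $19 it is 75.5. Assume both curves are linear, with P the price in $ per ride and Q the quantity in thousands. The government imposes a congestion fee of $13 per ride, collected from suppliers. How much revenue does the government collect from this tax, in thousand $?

Tax revenue = $494 thousand.

Demand slope: (66 − 62)/(10 − 11) = -4, so Qd = 106 − 4P.
Supply slope: (75.5 − 65.5)/(19 − 15) = 2.5, so Qs = 2.5P + 28.
Without the tax, 106 − 4P = 2.5P + 28 gives 6.5P = 78, so P* = $12 and Q* = 58.
With the tax collected from suppliers, supply shifts: Qs = 2.5(P − 13) + 28.
Solving gives Q = 38 with consumers paying $17 and suppliers receiving $4 (the $13 wedge).
Revenue = t · Q = 13 · 38 = $494.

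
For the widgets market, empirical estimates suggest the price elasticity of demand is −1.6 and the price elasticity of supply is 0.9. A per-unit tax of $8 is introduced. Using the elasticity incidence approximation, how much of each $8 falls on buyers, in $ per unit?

Incidence ratio: buyers' share ≈ εs / (εs + |εd|) = 0.9 / (0.9 + 1.6) = 0.36.
So buyers bear ≈ 0.36 × $8 = $2.88; sellers bear $5.12.

Buyers bear ≈ $2.88 per unit.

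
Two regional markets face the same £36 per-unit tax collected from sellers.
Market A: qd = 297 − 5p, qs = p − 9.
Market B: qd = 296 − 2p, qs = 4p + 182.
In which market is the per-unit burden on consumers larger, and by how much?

Market B, by £18.

Market A: pre-tax p* = £51, q* = 42; post-tax q = 12; per-unit burden on consumers = £6.
Market B: pre-tax p* = £19, q* = 258; post-tax q = 210; per-unit burden on consumers = £24.
Difference: £6 vs £24 → market B is larger by £18.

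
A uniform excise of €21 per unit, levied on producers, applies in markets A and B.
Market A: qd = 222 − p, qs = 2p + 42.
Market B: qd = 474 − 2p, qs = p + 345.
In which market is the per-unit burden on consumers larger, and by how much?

Market A, by €7.

Market A: pre-tax p* = €60, q* = 162; post-tax q = 148; per-unit burden on consumers = €14.
Market B: pre-tax p* = €43, q* = 388; post-tax q = 374; per-unit burden on consumers = €7.
Difference: €14 vs €7 → market A is larger by €7.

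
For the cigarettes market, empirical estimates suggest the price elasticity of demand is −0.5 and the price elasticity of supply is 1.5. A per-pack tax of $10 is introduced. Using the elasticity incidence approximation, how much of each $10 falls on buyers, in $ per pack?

Incidence ratio: buyers' share ≈ εs / (εs + |εd|) = 1.5 / (1.5 + 0.5) = 0.75.
So buyers bear ≈ 0.75 × $10 = $7.5; producers bear $2.5.

Buyers bear ≈ $7.5 per pack.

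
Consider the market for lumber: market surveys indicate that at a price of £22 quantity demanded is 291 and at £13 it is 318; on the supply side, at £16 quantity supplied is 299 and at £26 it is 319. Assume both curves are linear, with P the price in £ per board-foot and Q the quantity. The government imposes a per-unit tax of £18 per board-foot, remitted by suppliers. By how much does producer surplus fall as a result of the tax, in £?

Demand slope: (318 − 291)/(13 − 22) = -3, so Qd = 357 − 3P.
Supply slope: (319 − 299)/(26 − 16) = 2, so Qs = 2P + 267.
Before the tax: set 357 − 3P = 2P + 267 → P* = £18, Q* = 303.
With the tax collected from suppliers, supply shifts: Qs = 2(P − 18) + 267.
New equilibrium: buyers pay £25.2, suppliers receive £7.2, Q = 281.4. (Wedge: Pb − Ps = 18.)
ΔPS is the trapezoid between Q = 281.4 and Q = 303 of height £10.8: ½ · (303 + 281.4) · 10.8 = £3155.76.

Producer surplus falls by £3155.76.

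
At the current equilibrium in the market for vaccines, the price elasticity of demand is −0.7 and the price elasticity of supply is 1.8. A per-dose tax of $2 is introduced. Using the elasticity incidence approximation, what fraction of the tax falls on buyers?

Buyers' share ≈ 0.72.

Incidence ratio: buyers' share ≈ εs / (εs + |εd|) = 1.8 / (1.8 + 0.7) = 0.72.
Supply is the more elastic side, so buyers bear the larger share.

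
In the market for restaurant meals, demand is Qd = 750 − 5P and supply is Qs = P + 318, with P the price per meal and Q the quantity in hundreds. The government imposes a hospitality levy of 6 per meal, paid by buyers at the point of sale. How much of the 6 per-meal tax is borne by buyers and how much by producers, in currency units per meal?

Without the tax, 750 − 5P = P + 318 gives 6P = 432, so P* = 72 and Q* = 390.
With the tax collected from buyers, demand (in seller-price terms) shifts: Qd = 750 − 5(P + 6).
New equilibrium: buyers pay 73, producers receive 67, Q = 385. (Wedge: Pb − Ps = 6.)
Burden on buyers: 1; on producers: 5. (They sum to 6.)
The less price-elastic side of the market bears the larger share of a per-unit tax.

Buyers bear 1 per meal; producers bear 5 per meal.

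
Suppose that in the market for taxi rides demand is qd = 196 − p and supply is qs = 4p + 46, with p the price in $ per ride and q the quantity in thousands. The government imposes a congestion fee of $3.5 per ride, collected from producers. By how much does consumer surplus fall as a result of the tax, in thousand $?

Consumer surplus falls by $460.88 thousand.

Before the tax: set 196 − p = 4p + 46 → p* = $30, q* = 166.
With the tax collected from producers, supply shifts: qs = 4(p − 3.5) + 46.
Solving gives q = 163.2 with consumers paying $32.8 and producers receiving $29.3 (the $3.5 wedge).
ΔCS is the trapezoid between Q = 163.2 and Q = 166 of height $2.8: ½ · (166 + 163.2) · 2.8 = $460.88.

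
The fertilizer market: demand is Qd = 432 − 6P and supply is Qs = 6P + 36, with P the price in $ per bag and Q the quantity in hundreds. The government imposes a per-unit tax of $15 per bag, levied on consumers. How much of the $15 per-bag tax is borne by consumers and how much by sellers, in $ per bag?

Consumers bear $7.5 per bag; sellers bear $7.5 per bag.

Without the tax, 432 − 6P = 6P + 36 gives 12P = 396, so P* = $33 and Q* = 234.
With the tax collected from consumers, demand (in seller-price terms) shifts: Qd = 432 − 6(P + 15).
New equilibrium: consumers pay $40.5, sellers receive $25.5, Q = 189. (Wedge: Pb − Ps = 15.)
Burden on consumers: $7.5; on sellers: $7.5. (They sum to $15.)
The less price-elastic side of the market bears the larger share of a per-unit tax.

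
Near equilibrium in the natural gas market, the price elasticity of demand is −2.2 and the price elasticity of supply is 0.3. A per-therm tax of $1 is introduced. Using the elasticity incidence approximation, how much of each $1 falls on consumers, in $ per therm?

Consumers bear ≈ $0.12 per therm.

Incidence ratio: consumers' share ≈ εs / (εs + |εd|) = 0.3 / (0.3 + 2.2) = 0.12.
So consumers bear ≈ 0.12 × $1 = $0.12; sellers bear $0.88.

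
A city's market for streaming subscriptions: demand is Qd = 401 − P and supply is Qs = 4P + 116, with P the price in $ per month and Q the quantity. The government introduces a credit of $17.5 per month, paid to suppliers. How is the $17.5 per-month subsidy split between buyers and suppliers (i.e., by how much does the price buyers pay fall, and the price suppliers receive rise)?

Buyers gain $14 per month; suppliers gain $3.5 per month.

Before the subsidy: set 401 − P = 4P + 116 → P* = $57, Q* = 344.
With a per-unit subsidy paid to suppliers, each receives P + 17.5 per unit sold, so supply becomes Qs = 4(P + 17.5) + 116.
New equilibrium: buyers pay $43, suppliers receive $60.5, Q = 358. (Wedge: Pb − Ps = −17.5.)
Gain to buyers: $14; to suppliers: $3.5. (They sum to $17.5.)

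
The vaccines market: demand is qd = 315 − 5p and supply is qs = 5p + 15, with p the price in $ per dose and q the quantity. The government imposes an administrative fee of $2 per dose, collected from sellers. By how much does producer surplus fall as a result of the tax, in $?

Producer surplus falls by $162.5.

Without the tax, 315 − 5p = 5p + 15 gives 10p = 300, so p* = $30 and q* = 165.
With the tax collected from sellers, supply shifts: qs = 5(p − 2) + 15.
New equilibrium: buyers pay $31, sellers receive $29, q = 160. (Wedge: pb − ps = 2.)
ΔPS is the trapezoid between Q = 160 and Q = 165 of height $1: ½ · (165 + 160) · 1 = $162.5.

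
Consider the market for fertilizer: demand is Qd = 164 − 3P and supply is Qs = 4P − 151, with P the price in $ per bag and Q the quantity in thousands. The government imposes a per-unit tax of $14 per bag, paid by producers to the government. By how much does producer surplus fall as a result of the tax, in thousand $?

Before the tax: set 164 − 3P = 4P − 151 → P* = $45, Q* = 29.
With the tax collected from producers, supply shifts: Qs = 4(P − 14) − 151.
Solving gives Q = 5 with buyers paying $53 and producers receiving $39 (the $14 wedge).
ΔPS is the trapezoid between Q = 5 and Q = 29 of height $6: ½ · (29 + 5) · 6 = $102.

Producer surplus falls by $102 thousand.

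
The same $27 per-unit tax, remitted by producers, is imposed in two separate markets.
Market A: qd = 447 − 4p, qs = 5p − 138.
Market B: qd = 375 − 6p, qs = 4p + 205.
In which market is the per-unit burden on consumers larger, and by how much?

Market A: pre-tax p* = $65, q* = 187; post-tax q = 127; per-unit burden on consumers = $15.
Market B: pre-tax p* = $17, q* = 273; post-tax q = 208.2; per-unit burden on consumers = $10.8.
Difference: $15 vs $10.8 → market A is larger by $4.2.

Market A, by $4.2.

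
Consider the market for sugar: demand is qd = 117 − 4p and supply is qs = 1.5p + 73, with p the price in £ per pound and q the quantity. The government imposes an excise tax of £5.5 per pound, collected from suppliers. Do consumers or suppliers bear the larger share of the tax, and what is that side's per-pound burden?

Without the tax, 117 − 4p = 1.5p + 73 gives 5.5p = 44, so p* = £8 and q* = 85.
With the tax collected from suppliers, supply shifts: qs = 1.5(p − 5.5) + 73.
Solving gives q = 79 with consumers paying £9.5 and suppliers receiving £4 (the £5.5 wedge).
Per-pound burden: consumers £1.5, suppliers £4.
Suppliers take the larger share because supply is less price-elastic here (demand slope 4 vs supply slope 1.5).

Suppliers bear the larger share: £4 per pound.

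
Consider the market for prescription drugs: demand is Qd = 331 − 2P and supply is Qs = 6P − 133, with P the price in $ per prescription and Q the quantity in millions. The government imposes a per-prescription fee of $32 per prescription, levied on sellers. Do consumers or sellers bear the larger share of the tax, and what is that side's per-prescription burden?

Without the tax, 331 − 2P = 6P − 133 gives 8P = 464, so P* = $58 and Q* = 215.
With the tax collected from sellers, supply shifts: Qs = 6(P − 32) − 133.
New equilibrium: consumers pay $82, sellers receive $50, Q = 167. (Wedge: Pb − Ps = 32.)
Per-prescription burden: consumers $24, sellers $8.
Consumers take the larger share because demand is less price-elastic here (demand slope 2 vs supply slope 6).
The less price-elastic side of the market bears the larger share of a per-unit tax.

Consumers bear the larger share: $24 per prescription.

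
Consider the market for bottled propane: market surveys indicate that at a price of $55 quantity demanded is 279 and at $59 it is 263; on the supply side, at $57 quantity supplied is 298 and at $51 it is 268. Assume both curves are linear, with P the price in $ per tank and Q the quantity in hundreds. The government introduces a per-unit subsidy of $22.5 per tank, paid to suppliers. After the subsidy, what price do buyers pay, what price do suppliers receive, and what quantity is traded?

Demand slope: (263 − 279)/(59 − 55) = -4, so Qd = 499 − 4P.
Supply slope: (268 − 298)/(51 − 57) = 5, so Qs = 5P + 13.
Before the subsidy: set 499 − 4P = 5P + 13 → P* = $54, Q* = 283.
With a per-unit subsidy paid to suppliers, each receives P + 22.5 per unit sold, so supply becomes Qs = 5(P + 22.5) + 13.
Solving gives Q = 333 with buyers paying $41.5 and suppliers receiving $64 (the $22.5 wedge).

Buyers pay $41.5; suppliers receive $64; quantity = 333.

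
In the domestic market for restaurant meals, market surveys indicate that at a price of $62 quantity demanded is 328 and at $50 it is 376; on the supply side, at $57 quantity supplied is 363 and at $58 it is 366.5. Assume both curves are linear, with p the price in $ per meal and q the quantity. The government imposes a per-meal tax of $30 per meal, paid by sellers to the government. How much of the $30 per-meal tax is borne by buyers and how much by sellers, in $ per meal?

Buyers bear $14 per meal; sellers bear $16 per meal.

Demand slope: (376 − 328)/(50 − 62) = -4, so qd = 576 − 4p.
Supply slope: (366.5 − 363)/(58 − 57) = 3.5, so qs = 3.5p + 163.5.
Before the tax: set 576 − 4p = 3.5p + 163.5 → p* = $55, q* = 356.
With the tax collected from sellers, supply shifts: qs = 3.5(p − 30) + 163.5.
Solving gives q = 300 with buyers paying $69 and sellers receiving $39 (the $30 wedge).
Burden on buyers: $14; on sellers: $16. (They sum to $30.)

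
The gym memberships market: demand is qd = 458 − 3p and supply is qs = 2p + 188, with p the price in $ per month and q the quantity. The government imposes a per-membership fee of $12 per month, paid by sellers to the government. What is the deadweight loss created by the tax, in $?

Deadweight loss = $86.4.

Before the tax: set 458 − 3p = 2p + 188 → p* = $54, q* = 296.
With the tax collected from sellers, supply shifts: qs = 2(p − 12) + 188.
Solving gives q = 281.6 with consumers paying $58.8 and sellers receiving $46.8 (the $12 wedge).
Quantity falls by |ΔQ| = |296 − 281.6| = 14.4.
DWL = ½ · t · |ΔQ| = ½ · 12 · 14.4 = $86.4.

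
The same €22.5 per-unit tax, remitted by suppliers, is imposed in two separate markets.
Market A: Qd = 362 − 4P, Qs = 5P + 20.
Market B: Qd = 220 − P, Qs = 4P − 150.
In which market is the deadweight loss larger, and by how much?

Market A: pre-tax P* = €38, Q* = 210; post-tax Q = 160; deadweight loss = €562.5.
Market B: pre-tax P* = €74, Q* = 146; post-tax Q = 128; deadweight loss = €202.5.
Difference: €562.5 vs €202.5 → market A is larger by €360.

Market A, by €360.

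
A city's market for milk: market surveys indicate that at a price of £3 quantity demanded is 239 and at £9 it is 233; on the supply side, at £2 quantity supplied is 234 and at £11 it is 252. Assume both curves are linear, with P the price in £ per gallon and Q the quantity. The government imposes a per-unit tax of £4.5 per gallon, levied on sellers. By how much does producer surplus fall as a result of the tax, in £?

Producer surplus falls by £354.75.

Demand slope: (233 − 239)/(9 − 3) = -1, so Qd = 242 − P.
Supply slope: (252 − 234)/(11 − 2) = 2, so Qs = 2P + 230.
Before the tax: set 242 − P = 2P + 230 → P* = £4, Q* = 238.
With the tax collected from sellers, supply shifts: Qs = 2(P − 4.5) + 230.
Solving gives Q = 235 with buyers paying £7 and sellers receiving £2.5 (the £4.5 wedge).
ΔPS is the trapezoid between Q = 235 and Q = 238 of height £1.5: ½ · (238 + 235) · 1.5 = £354.75.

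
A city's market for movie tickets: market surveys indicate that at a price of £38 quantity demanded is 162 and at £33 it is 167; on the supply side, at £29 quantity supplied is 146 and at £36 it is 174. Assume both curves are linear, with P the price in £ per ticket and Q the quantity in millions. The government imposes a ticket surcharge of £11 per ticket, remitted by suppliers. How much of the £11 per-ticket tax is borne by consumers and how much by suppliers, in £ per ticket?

Consumers bear £8.8 per ticket; suppliers bear £2.2 per ticket.

Demand slope: (167 − 162)/(33 − 38) = -1, so Qd = 200 − P.
Supply slope: (174 − 146)/(36 − 29) = 4, so Qs = 4P + 30.
Before the tax: set 200 − P = 4P + 30 → P* = £34, Q* = 166.
With the tax collected from suppliers, supply shifts: Qs = 4(P − 11) + 30.
Solving gives Q = 157.2 with consumers paying £42.8 and suppliers receiving £31.8 (the £11 wedge).
Burden on consumers: £8.8; on suppliers: £2.2. (They sum to £11.)
The less price-elastic side of the market bears the larger share of a per-unit tax.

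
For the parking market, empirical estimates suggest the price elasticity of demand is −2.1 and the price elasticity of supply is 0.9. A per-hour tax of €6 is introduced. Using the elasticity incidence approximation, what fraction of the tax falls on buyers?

Incidence ratio: buyers' share ≈ εs / (εs + |εd|) = 0.9 / (0.9 + 2.1) = 0.3.
Supply is the less elastic side, so buyers bear the smaller share.

Buyers' share ≈ 0.3.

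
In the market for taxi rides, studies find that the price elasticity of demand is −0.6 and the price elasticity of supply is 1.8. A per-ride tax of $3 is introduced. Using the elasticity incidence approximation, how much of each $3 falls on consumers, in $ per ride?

Consumers bear ≈ $2.25 per ride.

Incidence ratio: consumers' share ≈ εs / (εs + |εd|) = 1.8 / (1.8 + 0.6) = 0.75.
So consumers bear ≈ 0.75 × $3 = $2.25; sellers bear $0.75.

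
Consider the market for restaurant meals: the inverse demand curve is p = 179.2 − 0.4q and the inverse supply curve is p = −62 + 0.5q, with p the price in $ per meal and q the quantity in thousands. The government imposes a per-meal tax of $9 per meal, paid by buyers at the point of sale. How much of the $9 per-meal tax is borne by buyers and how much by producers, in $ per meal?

Inverting to q(p) form: qd = 448 − 2.5p; qs = 2p + 124.
Without the tax, 448 − 2.5p = 2p + 124 gives 4.5p = 324, so p* = $72 and q* = 268.
With the tax collected from buyers, demand (in seller-price terms) shifts: qd = 448 − 2.5(p + 9).
Solving gives q = 258 with buyers paying $76 and producers receiving $67 (the $9 wedge).
Burden on buyers: $4; on producers: $5. (They sum to $9.)
The less price-elastic side of the market bears the larger share of a per-unit tax.

Buyers bear $4 per meal; producers bear $5 per meal.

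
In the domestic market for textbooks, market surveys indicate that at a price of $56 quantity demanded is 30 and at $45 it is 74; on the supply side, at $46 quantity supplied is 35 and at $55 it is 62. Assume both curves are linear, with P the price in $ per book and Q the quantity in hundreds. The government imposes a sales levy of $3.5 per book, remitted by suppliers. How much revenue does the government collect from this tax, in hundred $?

Demand slope: (74 − 30)/(45 − 56) = -4, so Qd = 254 − 4P.
Supply slope: (62 − 35)/(55 − 46) = 3, so Qs = 3P − 103.
Without the tax, 254 − 4P = 3P − 103 gives 7P = 357, so P* = $51 and Q* = 50.
With the tax collected from suppliers, supply shifts: Qs = 3(P − 3.5) − 103.
New equilibrium: consumers pay $52.5, suppliers receive $49, Q = 44. (Wedge: Pb − Ps = 3.5.)
Revenue = t · Q = 3.5 · 44 = $154.

Tax revenue = $154 hundred.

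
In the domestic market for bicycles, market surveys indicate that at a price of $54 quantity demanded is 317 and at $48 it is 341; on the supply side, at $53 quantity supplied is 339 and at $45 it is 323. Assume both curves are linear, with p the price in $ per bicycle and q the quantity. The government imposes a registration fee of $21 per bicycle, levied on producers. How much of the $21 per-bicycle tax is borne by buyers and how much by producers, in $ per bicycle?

Demand slope: (341 − 317)/(48 − 54) = -4, so qd = 533 − 4p.
Supply slope: (323 − 339)/(45 − 53) = 2, so qs = 2p + 233.
Without the tax, 533 − 4p = 2p + 233 gives 6p = 300, so p* = $50 and q* = 333.
With the tax collected from producers, supply shifts: qs = 2(p − 21) + 233.
New equilibrium: buyers pay $57, producers receive $36, q = 305. (Wedge: pb − ps = 21.)
Burden on buyers: $7; on producers: $14. (They sum to $21.)

Buyers bear $7 per bicycle; producers bear $14 per bicycle.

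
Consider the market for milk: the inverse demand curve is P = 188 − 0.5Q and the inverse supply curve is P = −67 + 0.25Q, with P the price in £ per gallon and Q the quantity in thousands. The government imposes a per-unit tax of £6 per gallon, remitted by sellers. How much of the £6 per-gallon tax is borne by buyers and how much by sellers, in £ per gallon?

Buyers bear £4 per gallon; sellers bear £2 per gallon.

Inverting to Q(P) form: Qd = 376 − 2P; Qs = 4P + 268.
Without the tax, 376 − 2P = 4P + 268 gives 6P = 108, so P* = £18 and Q* = 340.
With the tax collected from sellers, supply shifts: Qs = 4(P − 6) + 268.
Solving gives Q = 332 with buyers paying £22 and sellers receiving £16 (the £6 wedge).
Burden on buyers: £4; on sellers: £2. (They sum to £6.)
The less price-elastic side of the market bears the larger share of a per-unit tax.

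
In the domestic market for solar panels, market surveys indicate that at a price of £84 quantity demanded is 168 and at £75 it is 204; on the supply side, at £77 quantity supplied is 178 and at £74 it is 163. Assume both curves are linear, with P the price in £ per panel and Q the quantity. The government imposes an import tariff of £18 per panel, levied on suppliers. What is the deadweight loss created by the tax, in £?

Demand slope: (204 − 168)/(75 − 84) = -4, so Qd = 504 − 4P.
Supply slope: (163 − 178)/(74 − 77) = 5, so Qs = 5P − 207.
Without the tax, 504 − 4P = 5P − 207 gives 9P = 711, so P* = £79 and Q* = 188.
With the tax collected from suppliers, supply shifts: Qs = 5(P − 18) − 207.
Solving gives Q = 148 with consumers paying £89 and suppliers receiving £71 (the £18 wedge).
Quantity falls by |ΔQ| = |188 − 148| = 40.
DWL = ½ · t · |ΔQ| = ½ · 18 · 40 = £360.

Deadweight loss = £360.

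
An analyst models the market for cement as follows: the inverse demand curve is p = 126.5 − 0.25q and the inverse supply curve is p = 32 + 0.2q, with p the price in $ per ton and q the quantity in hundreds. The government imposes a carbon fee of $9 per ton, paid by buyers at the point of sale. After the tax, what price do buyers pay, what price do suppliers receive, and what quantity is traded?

Buyers pay $79; suppliers receive $70; quantity = 190.

Rewrite in direct form: qd = 506 − 4p and qs = 5p − 160.
Without the tax, 506 − 4p = 5p − 160 gives 9p = 666, so p* = $74 and q* = 210.
With the tax collected from buyers, demand (in seller-price terms) shifts: qd = 506 − 4(p + 9).
Solving gives q = 190 with buyers paying $79 and suppliers receiving $70 (the $9 wedge).
The less price-elastic side of the market bears the larger share of a per-unit tax.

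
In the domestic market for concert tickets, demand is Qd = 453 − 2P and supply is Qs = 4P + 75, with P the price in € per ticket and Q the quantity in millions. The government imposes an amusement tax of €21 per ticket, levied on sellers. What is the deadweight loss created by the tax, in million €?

Without the tax, 453 − 2P = 4P + 75 gives 6P = 378, so P* = €63 and Q* = 327.
With the tax collected from sellers, supply shifts: Qs = 4(P − 21) + 75.
New equilibrium: consumers pay €77, sellers receive €56, Q = 299. (Wedge: Pb − Ps = 21.)
Quantity falls by |ΔQ| = |327 − 299| = 28.
DWL = ½ · t · |ΔQ| = ½ · 21 · 28 = €294.

Deadweight loss = €294 million.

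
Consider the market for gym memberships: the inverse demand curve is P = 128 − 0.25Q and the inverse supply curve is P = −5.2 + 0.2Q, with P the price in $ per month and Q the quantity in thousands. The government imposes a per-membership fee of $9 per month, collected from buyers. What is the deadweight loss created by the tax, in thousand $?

Deadweight loss = $90 thousand.

Inverting to Q(P) form: Qd = 512 − 4P; Qs = 5P + 26.
Before the tax: set 512 − 4P = 5P + 26 → P* = $54, Q* = 296.
With the tax collected from buyers, demand (in seller-price terms) shifts: Qd = 512 − 4(P + 9).
New equilibrium: buyers pay $59, sellers receive $50, Q = 276. (Wedge: Pb − Ps = 9.)
Quantity falls by |ΔQ| = |296 − 276| = 20.
DWL = ½ · t · |ΔQ| = ½ · 9 · 20 = $90.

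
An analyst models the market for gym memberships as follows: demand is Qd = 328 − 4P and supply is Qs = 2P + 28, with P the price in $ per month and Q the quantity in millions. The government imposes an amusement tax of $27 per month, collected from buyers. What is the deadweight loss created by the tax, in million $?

Before the tax: set 328 − 4P = 2P + 28 → P* = $50, Q* = 128.
With the tax collected from buyers, demand (in seller-price terms) shifts: Qd = 328 − 4(P + 27).
New equilibrium: buyers pay $59, producers receive $32, Q = 92. (Wedge: Pb − Ps = 27.)
Quantity falls by |ΔQ| = |128 − 92| = 36.
DWL = ½ · t · |ΔQ| = ½ · 27 · 36 = $486.

Deadweight loss = $486 million.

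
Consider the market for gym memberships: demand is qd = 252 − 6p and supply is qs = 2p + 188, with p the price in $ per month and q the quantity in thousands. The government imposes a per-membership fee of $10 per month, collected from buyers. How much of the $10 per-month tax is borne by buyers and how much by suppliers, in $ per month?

Before the tax: set 252 − 6p = 2p + 188 → p* = $8, q* = 204.
With the tax collected from buyers, demand (in seller-price terms) shifts: qd = 252 − 6(p + 10).
New equilibrium: buyers pay $10.5, suppliers receive $0.5, q = 189. (Wedge: pb − ps = 10.)
Burden on buyers: $2.5; on suppliers: $7.5. (They sum to $10.)

Buyers bear $2.5 per month; suppliers bear $7.5 per month.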